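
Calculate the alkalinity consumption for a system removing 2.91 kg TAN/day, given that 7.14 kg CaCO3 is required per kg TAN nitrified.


Alkalinity factor: 7.14 kg CaCO3 consumed per kg TAN nitrified
alk = 2.91 kg TAN * 7.14 = 20.7774 kg CaCO3/day

20.7774 kg CaCO3/day


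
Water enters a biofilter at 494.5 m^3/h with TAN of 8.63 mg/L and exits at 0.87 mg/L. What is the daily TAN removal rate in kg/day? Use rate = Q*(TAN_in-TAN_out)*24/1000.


Concentration drop: TAN_in - TAN_out = 8.63 - 0.87 = 7.76 mg/L
Hourly TAN removed = Q * dTAN = 494.5 m^3/h * 7.76 mg/L = 3837.32 g/h  (m^3/h * mg/L = g/h)
Daily TAN removed = 3837.32 * 24 = 92095.68 g/day
Convert to kg/day: 92095.68 / 1000 = 92.09568 kg/day

92.09568 kg/day


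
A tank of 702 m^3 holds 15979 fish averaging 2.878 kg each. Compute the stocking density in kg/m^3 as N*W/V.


Total biomass = 15979 fish * 2.878 kg = 45987.562 kg
Density = total biomass / volume = 45987.562 / 702 = 65.5093 kg/m^3

65.5093 kg/m^3


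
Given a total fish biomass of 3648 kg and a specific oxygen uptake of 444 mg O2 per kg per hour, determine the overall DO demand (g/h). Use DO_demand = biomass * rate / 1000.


Total O2 consumption (mg/h) = 3648 kg * 444 mg/(kg*h) = 1619712 mg/h
Convert to g/h: 1619712 / 1000 = 1619.712 g/h

1619.712 g/h


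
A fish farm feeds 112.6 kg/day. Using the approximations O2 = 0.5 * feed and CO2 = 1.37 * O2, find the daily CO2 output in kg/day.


O2 = 112.6 * 0.5 = 56.3
CO2 = 56.3 * 1.37 = 77.131

77.131 kg/day


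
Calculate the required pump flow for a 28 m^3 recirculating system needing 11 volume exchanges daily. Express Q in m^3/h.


Daily recirculation volume = 28 m^3 * 11 = 308 m^3/day
Flow rate Q = daily volume / 24 h = 308 / 24 = 12.8333 m^3/h

12.8333 m^3/h


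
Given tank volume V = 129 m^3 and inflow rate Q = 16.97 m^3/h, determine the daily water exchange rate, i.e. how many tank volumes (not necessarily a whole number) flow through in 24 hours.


Daily flow volume = 16.97 m^3/h * 24 h = 407.28 m^3/day
Exchanges = daily flow / tank volume = 407.28 / 129 = 3.15721 exchanges/day

3.15721 exchanges/day


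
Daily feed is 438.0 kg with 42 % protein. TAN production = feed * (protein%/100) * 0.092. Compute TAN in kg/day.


Protein in feed = 438.0 * 42/100 = 183.96 kg/day
TAN = protein * 0.092 = 183.96 * 0.092 = 16.92432 kg/day

16.92432 kg/day


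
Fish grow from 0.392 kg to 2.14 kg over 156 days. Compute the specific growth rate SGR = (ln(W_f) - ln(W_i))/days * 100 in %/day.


ln(W_f) = ln(2.14) = 0.76080583
ln(W_i) = ln(0.392) = -0.93649344
ln(W_f) - ln(W_i) = 0.76080583 - -0.93649344 = 1.6972993
SGR = 1.6972993 / 156 * 100 = 1.08801 %/day

1.08801 %/day


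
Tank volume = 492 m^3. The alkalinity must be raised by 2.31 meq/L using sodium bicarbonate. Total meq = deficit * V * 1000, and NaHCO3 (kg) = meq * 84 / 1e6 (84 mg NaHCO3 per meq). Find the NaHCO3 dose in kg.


Tank volume in L = 492 m^3 * 1000 = 492000 L
Total meq required = 2.31 meq/L * 492000 L = 1136520 meq
NaHCO3 mass = 1136520 meq * 84 mg/meq / 1e6 = 95.4677 kg

95.4677 kg


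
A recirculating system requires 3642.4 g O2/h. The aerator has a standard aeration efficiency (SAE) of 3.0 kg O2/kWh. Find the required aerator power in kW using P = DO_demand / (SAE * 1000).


SAE in g O2/kWh = 3.0 * 1000 = 3000 g/kWh
P = DO_demand / SAE_g = 3642.4 / 3000 = 1.21413 kW

1.21413 kW


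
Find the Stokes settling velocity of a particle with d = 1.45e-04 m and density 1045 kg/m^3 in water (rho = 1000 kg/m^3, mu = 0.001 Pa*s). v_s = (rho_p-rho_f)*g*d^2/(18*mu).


Density difference: rho_p - rho_f = 1045 - 1000 = 45 kg/m^3
d^2 = (1.45e-04)^2 = 2.1025e-08 m^2
Numerator = (rho_p - rho_f) * g * d^2 = 45 * 9.81 * 2.1025e-08 = 9.2814863e-06
Denominator = 18 * mu = 18 * 0.001 = 0.018
v_s = 9.2814863e-06 / 0.018 = 5.15638e-04 m/s
Check: Re = rho_f * v_s * d / mu = 1000 * 5.15638e-04 * 1.45e-04 / 0.001 = 0.0748 < 1, so Stokes' law applies.

5.15638e-04 m/s


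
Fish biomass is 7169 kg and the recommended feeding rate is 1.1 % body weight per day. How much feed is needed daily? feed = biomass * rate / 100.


Feeding rate fraction = 1.1% / 100 = 0.011
Daily feed = 7169 kg * 0.011 = 78.859 kg/day

78.859 kg/day


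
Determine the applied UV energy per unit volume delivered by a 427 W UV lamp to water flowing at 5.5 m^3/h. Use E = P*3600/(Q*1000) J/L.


Energy delivered per hour = 427 W * 3600 s = 1537200 J/h
Volume treated per hour = 5.5 m^3/h * 1000 = 5500 L/h
dose = 1537200 / 5500 = 279.491 J/L

279.491 J/L


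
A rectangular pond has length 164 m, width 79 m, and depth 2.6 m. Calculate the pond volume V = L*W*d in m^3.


Base area = L * W = 164 * 79 = 12956 m^2
Volume = area * depth = 12956 * 2.6 = 33685.6 m^3

33685.6 m^3


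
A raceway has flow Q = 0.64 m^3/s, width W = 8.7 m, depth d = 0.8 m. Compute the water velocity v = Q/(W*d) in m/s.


Cross-sectional area = W * d = 8.7 * 0.8 = 6.96 m^2
Velocity = Q / A = 0.64 / 6.96 = 0.091954 m/s

0.091954 m/s


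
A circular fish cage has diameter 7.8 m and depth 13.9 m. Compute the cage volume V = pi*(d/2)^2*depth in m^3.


r = d/2 = 7.8/2 = 3.9 m
Base area = pi*r^2 = pi*3.9^2 = 47.783624 m^2
Volume = 47.783624 * 13.9 = 664.192 m^3

664.192 m^3


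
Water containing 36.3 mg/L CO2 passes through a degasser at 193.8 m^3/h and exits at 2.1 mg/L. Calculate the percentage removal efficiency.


CO2_out / CO2_in = 2.1 / 36.3 = 0.05785124
Fraction remaining = 0.05785124
efficiency = (1 - 0.05785124) * 100 = 94.2149 %

94.2149 %


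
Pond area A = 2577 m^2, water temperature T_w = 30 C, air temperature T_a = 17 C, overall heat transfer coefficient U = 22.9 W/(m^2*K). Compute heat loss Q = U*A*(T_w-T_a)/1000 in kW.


Temperature difference dT = 30 - 17 = 13 K
Heat loss (W) = U * A * dT = 22.9 * 2577 * 13 = 767172.9 W
Convert to kW: 767172.9 / 1000 = 767.1729 kW

767.1729 kW


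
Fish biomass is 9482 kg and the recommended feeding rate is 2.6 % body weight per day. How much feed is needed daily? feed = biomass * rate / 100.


Feeding rate fraction = 2.6% / 100 = 0.026
Daily feed = 9482 kg * 0.026 = 246.532 kg/day

246.532 kg/day


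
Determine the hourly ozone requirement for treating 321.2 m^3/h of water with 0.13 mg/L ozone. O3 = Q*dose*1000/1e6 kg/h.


O3 demand (mg/h) = Q * dose * 1000 = 321.2 * 0.13 * 1000 = 41756 mg/h
Convert mg to kg: 41756 / 1e6 = 0.041756 kg/h

0.041756 kg/h


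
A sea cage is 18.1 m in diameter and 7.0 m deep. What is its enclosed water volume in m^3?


r = d/2 = 18.1/2 = 9.05 m
Base area = pi*r^2 = pi*9.05^2 = 257.30429 m^2
Volume = 257.30429 * 7.0 = 1801.13 m^3

1801.13 m^3


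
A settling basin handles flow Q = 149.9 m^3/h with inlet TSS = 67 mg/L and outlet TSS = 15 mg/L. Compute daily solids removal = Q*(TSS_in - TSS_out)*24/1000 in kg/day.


Concentration drop: TSS_in - TSS_out = 67 - 15 = 52 mg/L
Hourly solids removed = Q * dTSS = 149.9 m^3/h * 52 mg/L = 7794.8 g/h  (m^3/h * mg/L = g/h)
Daily solids removed = 7794.8 * 24 = 187075.2 g/day
Convert g to kg: 187075.2 / 1000 = 187.0752 kg/day

187.0752 kg/day


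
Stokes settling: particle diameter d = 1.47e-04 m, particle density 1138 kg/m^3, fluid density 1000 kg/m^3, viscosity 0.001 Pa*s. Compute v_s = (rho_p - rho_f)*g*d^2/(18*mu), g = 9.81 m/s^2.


Density difference: rho_p - rho_f = 1138 - 1000 = 138 kg/m^3
d^2 = (1.47e-04)^2 = 2.1609e-08 m^2
Numerator = (rho_p - rho_f) * g * d^2 = 138 * 9.81 * 2.1609e-08 = 2.9253832e-05
Denominator = 18 * mu = 18 * 0.001 = 0.018
v_s = 2.9253832e-05 / 0.018 = 0.00162521 m/s
Check: Re = rho_f * v_s * d / mu = 1000 * 0.00162521 * 1.47e-04 / 0.001 = 0.239 < 1, so Stokes' law applies.

0.00162521 m/s


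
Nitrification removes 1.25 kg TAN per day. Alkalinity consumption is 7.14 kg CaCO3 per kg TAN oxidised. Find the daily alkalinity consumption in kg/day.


Alkalinity factor: 7.14 kg CaCO3 consumed per kg TAN nitrified
alk = 1.25 kg TAN * 7.14 = 8.925 kg CaCO3/day

8.925 kg CaCO3/day


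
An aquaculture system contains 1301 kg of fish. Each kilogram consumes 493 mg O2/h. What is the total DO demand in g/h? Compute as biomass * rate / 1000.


Total O2 consumption (mg/h) = 1301 kg * 493 mg/(kg*h) = 641393 mg/h
Convert to g/h: 641393 / 1000 = 641.393 g/h

641.393 g/h


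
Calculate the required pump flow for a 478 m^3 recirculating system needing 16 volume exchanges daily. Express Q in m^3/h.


Daily recirculation volume = 478 m^3 * 16 = 7648 m^3/day
Flow rate Q = daily volume / 24 h = 7648 / 24 = 318.667 m^3/h

318.667 m^3/h


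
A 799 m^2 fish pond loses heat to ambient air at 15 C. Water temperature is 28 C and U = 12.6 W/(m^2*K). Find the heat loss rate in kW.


Temperature difference dT = 28 - 15 = 13 K
Heat loss (W) = U * A * dT = 12.6 * 799 * 13 = 130876.2 W
Convert to kW: 130876.2 / 1000 = 130.8762 kW

130.8762 kW


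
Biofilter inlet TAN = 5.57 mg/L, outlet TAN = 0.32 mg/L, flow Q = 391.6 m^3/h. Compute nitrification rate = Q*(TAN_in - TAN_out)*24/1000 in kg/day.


Concentration drop: TAN_in - TAN_out = 5.57 - 0.32 = 5.25 mg/L
Hourly TAN removed = Q * dTAN = 391.6 m^3/h * 5.25 mg/L = 2055.9 g/h  (m^3/h * mg/L = g/h)
Daily TAN removed = 2055.9 * 24 = 49341.6 g/day
Convert to kg/day: 49341.6 / 1000 = 49.3416 kg/day

49.3416 kg/day


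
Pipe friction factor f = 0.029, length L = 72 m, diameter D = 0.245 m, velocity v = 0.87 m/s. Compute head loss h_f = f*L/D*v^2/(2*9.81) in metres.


v^2 = 0.87^2 = 0.7569 m^2/s^2
L/D = 72/0.245 = 293.87755
h_f = f*(L/D)*v^2/(2g) = 0.029 * 293.87755 * 0.7569 / 19.62 = 0.328779 m

0.328779 m


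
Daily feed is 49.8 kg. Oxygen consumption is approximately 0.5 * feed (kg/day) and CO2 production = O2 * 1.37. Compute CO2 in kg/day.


O2 = 49.8 * 0.5 = 24.9
CO2 = 24.9 * 1.37 = 34.113

34.113 kg/day


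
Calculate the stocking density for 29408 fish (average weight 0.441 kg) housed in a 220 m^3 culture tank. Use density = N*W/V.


Total biomass = 29408 fish * 0.441 kg = 12968.928 kg
Density = total biomass / volume = 12968.928 / 220 = 58.9497 kg/m^3

58.9497 kg/m^3


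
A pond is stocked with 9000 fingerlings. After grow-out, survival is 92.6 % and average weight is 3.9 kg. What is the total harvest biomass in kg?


Survivors = 9000 * 92.6/100 = 8334 fish
Harvest biomass = survivors * W_f = 8334 * 3.9 = 32502.6 kg

32502.6 kg


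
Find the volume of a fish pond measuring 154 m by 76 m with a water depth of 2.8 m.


Base area = L * W = 154 * 76 = 11704 m^2
Volume = area * depth = 11704 * 2.8 = 32771.2 m^3

32771.2 m^3


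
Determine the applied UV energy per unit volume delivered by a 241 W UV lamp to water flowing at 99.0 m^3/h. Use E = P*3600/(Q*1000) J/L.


Energy delivered per hour = 241 W * 3600 s = 867600 J/h
Volume treated per hour = 99.0 m^3/h * 1000 = 99000 L/h
dose = 867600 / 99000 = 8.76364 J/L

8.76364 J/L


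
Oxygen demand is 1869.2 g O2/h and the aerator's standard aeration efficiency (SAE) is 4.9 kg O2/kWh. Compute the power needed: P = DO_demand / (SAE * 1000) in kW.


SAE in g O2/kWh = 4.9 * 1000 = 4900 g/kWh
P = DO_demand / SAE_g = 1869.2 / 4900 = 0.381469 kW

0.381469 kW


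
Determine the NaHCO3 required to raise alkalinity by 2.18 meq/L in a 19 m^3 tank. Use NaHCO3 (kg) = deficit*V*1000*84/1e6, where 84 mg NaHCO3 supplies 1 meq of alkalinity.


Tank volume in L = 19 m^3 * 1000 = 19000 L
Total meq required = 2.18 meq/L * 19000 L = 41420 meq
NaHCO3 mass = 41420 meq * 84 mg/meq / 1e6 = 3.47928 kg

3.47928 kg


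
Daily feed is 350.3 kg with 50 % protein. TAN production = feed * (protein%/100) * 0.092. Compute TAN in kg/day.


Protein in feed = 350.3 * 50/100 = 175.15 kg/day
TAN = protein * 0.092 = 175.15 * 0.092 = 16.1138 kg/day

16.1138 kg/day


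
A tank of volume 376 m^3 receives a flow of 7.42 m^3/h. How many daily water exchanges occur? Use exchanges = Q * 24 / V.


Daily flow volume = 7.42 m^3/h * 24 h = 178.08 m^3/day
Exchanges = daily flow / tank volume = 178.08 / 376 = 0.473617 exchanges/day

0.473617 exchanges/day


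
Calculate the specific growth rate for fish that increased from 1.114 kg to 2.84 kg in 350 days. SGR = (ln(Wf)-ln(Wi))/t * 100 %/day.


ln(W_f) = ln(2.84) = 1.0438041
ln(W_i) = ln(1.114) = 0.10795714
ln(W_f) - ln(W_i) = 1.0438041 - 0.10795714 = 0.93584696
SGR = 0.93584696 / 350 * 100 = 0.267385 %/day

0.267385 %/day


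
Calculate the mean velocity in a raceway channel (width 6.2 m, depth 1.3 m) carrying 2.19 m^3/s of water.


Cross-sectional area = W * d = 6.2 * 1.3 = 8.06 m^2
Velocity = Q / A = 2.19 / 8.06 = 0.271712 m/s

0.271712 m/s


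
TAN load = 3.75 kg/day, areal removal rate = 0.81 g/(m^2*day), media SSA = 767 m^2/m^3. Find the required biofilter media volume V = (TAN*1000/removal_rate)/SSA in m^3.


A = 3.75*1000 / 0.81 = 4629.6296 m^2
V = 4629.6296 / 767 = 6.03602

6.03602 m^3


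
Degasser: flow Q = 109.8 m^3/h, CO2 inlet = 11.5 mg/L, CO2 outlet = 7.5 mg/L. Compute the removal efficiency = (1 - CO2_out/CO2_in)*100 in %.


CO2_out / CO2_in = 7.5 / 11.5 = 0.65217391
Fraction remaining = 0.65217391
efficiency = (1 - 0.65217391) * 100 = 34.7826 %

34.7826 %


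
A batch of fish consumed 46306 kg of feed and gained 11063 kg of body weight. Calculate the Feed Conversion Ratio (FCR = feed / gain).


FCR = feed consumed / weight gained
FCR = 46306 kg / 11063 kg = 4.18566

4.18566


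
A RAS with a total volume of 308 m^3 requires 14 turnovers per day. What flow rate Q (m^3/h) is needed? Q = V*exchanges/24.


Daily recirculation volume = 308 m^3 * 14 = 4312 m^3/day
Flow rate Q = daily volume / 24 h = 4312 / 24 = 179.667 m^3/h

179.667 m^3/h


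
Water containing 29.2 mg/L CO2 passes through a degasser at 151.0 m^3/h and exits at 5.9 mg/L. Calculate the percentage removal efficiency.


CO2_out / CO2_in = 5.9 / 29.2 = 0.20205479
Fraction remaining = 0.20205479
efficiency = (1 - 0.20205479) * 100 = 79.7945 %

79.7945 %


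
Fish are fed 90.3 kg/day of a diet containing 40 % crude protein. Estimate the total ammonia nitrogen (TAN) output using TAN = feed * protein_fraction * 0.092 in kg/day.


Protein in feed = 90.3 * 40/100 = 36.12 kg/day
TAN = protein * 0.092 = 36.12 * 0.092 = 3.32304 kg/day

3.32304 kg/day


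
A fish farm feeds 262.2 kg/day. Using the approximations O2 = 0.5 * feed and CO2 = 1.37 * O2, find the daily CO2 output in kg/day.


O2 = 262.2 * 0.5 = 131.1
CO2 = 131.1 * 1.37 = 179.607

179.607 kg/day


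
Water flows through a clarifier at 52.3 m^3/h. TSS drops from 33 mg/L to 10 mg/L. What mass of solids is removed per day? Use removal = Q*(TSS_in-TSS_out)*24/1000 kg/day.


Concentration drop: TSS_in - TSS_out = 33 - 10 = 23 mg/L
Hourly solids removed = Q * dTSS = 52.3 m^3/h * 23 mg/L = 1202.9 g/h  (m^3/h * mg/L = g/h)
Daily solids removed = 1202.9 * 24 = 28869.6 g/day
Convert g to kg: 28869.6 / 1000 = 28.8696 kg/day

28.8696 kg/day


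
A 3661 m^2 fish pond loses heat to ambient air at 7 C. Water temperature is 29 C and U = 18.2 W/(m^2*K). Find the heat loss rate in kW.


Temperature difference dT = 29 - 7 = 22 K
Heat loss (W) = U * A * dT = 18.2 * 3661 * 22 = 1465864.4 W
Convert to kW: 1465864.4 / 1000 = 1465.8644 kW

1465.8644 kW


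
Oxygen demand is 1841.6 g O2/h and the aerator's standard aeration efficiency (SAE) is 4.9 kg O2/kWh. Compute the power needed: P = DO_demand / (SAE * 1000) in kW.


SAE in g O2/kWh = 4.9 * 1000 = 4900 g/kWh
P = DO_demand / SAE_g = 1841.6 / 4900 = 0.375837 kW

0.375837 kW


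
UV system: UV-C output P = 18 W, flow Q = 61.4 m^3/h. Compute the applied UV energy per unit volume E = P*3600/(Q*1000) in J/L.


Energy delivered per hour = 18 W * 3600 s = 64800 J/h
Volume treated per hour = 61.4 m^3/h * 1000 = 61400 L/h
dose = 64800 / 61400 = 1.05537 J/L

1.05537 J/L


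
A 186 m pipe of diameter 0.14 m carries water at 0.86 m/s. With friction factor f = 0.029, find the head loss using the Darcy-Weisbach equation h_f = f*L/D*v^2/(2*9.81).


v^2 = 0.86^2 = 0.7396 m^2/s^2
L/D = 186/0.14 = 1328.5714
h_f = f*(L/D)*v^2/(2g) = 0.029 * 1328.5714 * 0.7396 / 19.62 = 1.45238 m

1.45238 m


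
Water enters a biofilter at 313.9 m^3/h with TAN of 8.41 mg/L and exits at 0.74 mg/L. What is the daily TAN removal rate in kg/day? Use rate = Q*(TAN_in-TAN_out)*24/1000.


Concentration drop: TAN_in - TAN_out = 8.41 - 0.74 = 7.67 mg/L
Hourly TAN removed = Q * dTAN = 313.9 m^3/h * 7.67 mg/L = 2407.613 g/h  (m^3/h * mg/L = g/h)
Daily TAN removed = 2407.613 * 24 = 57782.712 g/day
Convert to kg/day: 57782.712 / 1000 = 57.782712 kg/day

57.782712 kg/day


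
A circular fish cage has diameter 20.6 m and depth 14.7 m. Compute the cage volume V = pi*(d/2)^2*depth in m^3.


r = d/2 = 20.6/2 = 10.3 m
Base area = pi*r^2 = pi*10.3^2 = 333.29156 m^2
Volume = 333.29156 * 14.7 = 4899.39 m^3

4899.39 m^3


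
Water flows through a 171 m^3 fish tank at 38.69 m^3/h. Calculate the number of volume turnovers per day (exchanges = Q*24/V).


Daily flow volume = 38.69 m^3/h * 24 h = 928.56 m^3/day
Exchanges = daily flow / tank volume = 928.56 / 171 = 5.43018 exchanges/day

5.43018 exchanges/day


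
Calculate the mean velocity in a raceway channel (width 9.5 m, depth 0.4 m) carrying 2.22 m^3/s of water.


Cross-sectional area = W * d = 9.5 * 0.4 = 3.8 m^2
Velocity = Q / A = 2.22 / 3.8 = 0.584211 m/s

0.584211 m/s


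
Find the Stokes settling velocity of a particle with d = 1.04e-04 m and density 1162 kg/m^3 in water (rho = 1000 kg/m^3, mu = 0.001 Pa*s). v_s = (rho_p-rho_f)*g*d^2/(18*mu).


Density difference: rho_p - rho_f = 1162 - 1000 = 162 kg/m^3
d^2 = (1.04e-04)^2 = 1.0816e-08 m^2
Numerator = (rho_p - rho_f) * g * d^2 = 162 * 9.81 * 1.0816e-08 = 1.7189004e-05
Denominator = 18 * mu = 18 * 0.001 = 0.018
v_s = 1.7189004e-05 / 0.018 = 9.54945e-04 m/s
Check: Re = rho_f * v_s * d / mu = 1000 * 9.54945e-04 * 1.04e-04 / 0.001 = 0.0993 < 1, so Stokes' law applies.

9.54945e-04 m/s


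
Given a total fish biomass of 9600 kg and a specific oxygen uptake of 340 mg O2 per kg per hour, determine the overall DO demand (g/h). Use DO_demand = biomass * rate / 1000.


Total O2 consumption (mg/h) = 9600 kg * 340 mg/(kg*h) = 3264000 mg/h
Convert to g/h: 3264000 / 1000 = 3264 g/h

3264 g/h


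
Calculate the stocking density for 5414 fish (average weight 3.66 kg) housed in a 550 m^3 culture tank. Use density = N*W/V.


Total biomass = 5414 fish * 3.66 kg = 19815.24 kg
Density = total biomass / volume = 19815.24 / 550 = 36.0277 kg/m^3

36.0277 kg/m^3


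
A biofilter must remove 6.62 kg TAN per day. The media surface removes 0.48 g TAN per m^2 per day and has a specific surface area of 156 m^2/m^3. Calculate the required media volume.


A = 6.62*1000 / 0.48 = 13791.667 m^2
V = 13791.667 / 156 = 88.4081

88.4081 m^3


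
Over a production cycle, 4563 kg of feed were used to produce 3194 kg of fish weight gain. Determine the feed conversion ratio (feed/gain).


FCR = feed consumed / weight gained
FCR = 4563 kg / 3194 kg = 1.42862

1.42862


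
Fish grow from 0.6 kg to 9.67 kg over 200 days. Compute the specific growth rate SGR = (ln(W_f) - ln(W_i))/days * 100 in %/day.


ln(W_f) = ln(9.67) = 2.2690283
ln(W_i) = ln(0.6) = -0.51082562
ln(W_f) - ln(W_i) = 2.2690283 - -0.51082562 = 2.7798539
SGR = 2.7798539 / 200 * 100 = 1.38993 %/day

1.38993 %/day


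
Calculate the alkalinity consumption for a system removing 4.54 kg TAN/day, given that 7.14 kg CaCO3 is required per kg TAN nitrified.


Alkalinity factor: 7.14 kg CaCO3 consumed per kg TAN nitrified
alk = 4.54 kg TAN * 7.14 = 32.4156 kg CaCO3/day

32.4156 kg CaCO3/day


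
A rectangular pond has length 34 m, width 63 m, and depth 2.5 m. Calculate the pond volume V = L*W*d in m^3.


Base area = L * W = 34 * 63 = 2142 m^2
Volume = area * depth = 2142 * 2.5 = 5355 m^3

5355 m^3


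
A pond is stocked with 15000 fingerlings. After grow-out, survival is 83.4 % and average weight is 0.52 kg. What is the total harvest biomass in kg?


Survivors = 15000 * 83.4/100 = 12510 fish
Harvest biomass = survivors * W_f = 12510 * 0.52 = 6505.2 kg

6505.2 kg


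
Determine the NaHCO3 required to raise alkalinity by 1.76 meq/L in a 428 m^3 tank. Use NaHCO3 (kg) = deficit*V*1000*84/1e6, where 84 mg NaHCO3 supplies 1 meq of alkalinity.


Tank volume in L = 428 m^3 * 1000 = 428000 L
Total meq required = 1.76 meq/L * 428000 L = 753280 meq
NaHCO3 mass = 753280 meq * 84 mg/meq / 1e6 = 63.2755 kg

63.2755 kg


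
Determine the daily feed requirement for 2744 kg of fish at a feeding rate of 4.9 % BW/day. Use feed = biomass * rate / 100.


Feeding rate fraction = 4.9% / 100 = 0.049
Daily feed = 2744 kg * 0.049 = 134.456 kg/day

134.456 kg/day


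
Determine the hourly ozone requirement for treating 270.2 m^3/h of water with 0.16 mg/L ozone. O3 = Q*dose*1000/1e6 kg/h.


O3 demand (mg/h) = Q * dose * 1000 = 270.2 * 0.16 * 1000 = 43232 mg/h
Convert mg to kg: 43232 / 1e6 = 0.043232 kg/h

0.043232 kg/h


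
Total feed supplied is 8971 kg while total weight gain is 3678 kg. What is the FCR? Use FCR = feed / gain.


FCR = feed consumed / weight gained
FCR = 8971 kg / 3678 kg = 2.4391

2.4391


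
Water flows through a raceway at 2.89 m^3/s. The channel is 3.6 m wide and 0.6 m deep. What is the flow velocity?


Cross-sectional area = W * d = 3.6 * 0.6 = 2.16 m^2
Velocity = Q / A = 2.89 / 2.16 = 1.33796 m/s

1.33796 m/s


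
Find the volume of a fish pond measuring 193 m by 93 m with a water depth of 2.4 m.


Base area = L * W = 193 * 93 = 17949 m^2
Volume = area * depth = 17949 * 2.4 = 43077.6 m^3

43077.6 m^3


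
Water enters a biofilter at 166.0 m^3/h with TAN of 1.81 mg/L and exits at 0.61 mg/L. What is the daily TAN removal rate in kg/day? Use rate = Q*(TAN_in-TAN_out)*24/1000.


Concentration drop: TAN_in - TAN_out = 1.81 - 0.61 = 1.2 mg/L
Hourly TAN removed = Q * dTAN = 166.0 m^3/h * 1.2 mg/L = 199.2 g/h  (m^3/h * mg/L = g/h)
Daily TAN removed = 199.2 * 24 = 4780.8 g/day
Convert to kg/day: 4780.8 / 1000 = 4.7808 kg/day

4.7808 kg/day


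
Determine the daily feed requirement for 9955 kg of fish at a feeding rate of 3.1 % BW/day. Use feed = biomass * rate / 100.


Feeding rate fraction = 3.1% / 100 = 0.031
Daily feed = 9955 kg * 0.031 = 308.605 kg/day

308.605 kg/day


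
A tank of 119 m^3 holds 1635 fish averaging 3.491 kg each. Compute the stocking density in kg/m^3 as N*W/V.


Total biomass = 1635 fish * 3.491 kg = 5707.785 kg
Density = total biomass / volume = 5707.785 / 119 = 47.9646 kg/m^3

47.9646 kg/m^3


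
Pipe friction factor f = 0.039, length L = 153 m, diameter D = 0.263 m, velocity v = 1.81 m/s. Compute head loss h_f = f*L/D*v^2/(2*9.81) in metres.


v^2 = 1.81^2 = 3.2761 m^2/s^2
L/D = 153/0.263 = 581.74905
h_f = f*(L/D)*v^2/(2g) = 0.039 * 581.74905 * 3.2761 / 19.62 = 3.78842 m

3.78842 m


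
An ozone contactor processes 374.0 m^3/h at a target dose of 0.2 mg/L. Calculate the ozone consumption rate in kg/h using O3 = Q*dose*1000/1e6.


O3 demand (mg/h) = Q * dose * 1000 = 374.0 * 0.2 * 1000 = 74800 mg/h
Convert mg to kg: 74800 / 1e6 = 0.0748 kg/h

0.0748 kg/h


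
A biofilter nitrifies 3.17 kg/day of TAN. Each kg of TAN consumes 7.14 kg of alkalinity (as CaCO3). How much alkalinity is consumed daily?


Alkalinity factor: 7.14 kg CaCO3 consumed per kg TAN nitrified
alk = 3.17 kg TAN * 7.14 = 22.6338 kg CaCO3/day

22.6338 kg CaCO3/day


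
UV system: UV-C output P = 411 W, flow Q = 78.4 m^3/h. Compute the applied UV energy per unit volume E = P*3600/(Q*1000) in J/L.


Energy delivered per hour = 411 W * 3600 s = 1479600 J/h
Volume treated per hour = 78.4 m^3/h * 1000 = 78400 L/h
dose = 1479600 / 78400 = 18.8724 J/L

18.8724 J/L


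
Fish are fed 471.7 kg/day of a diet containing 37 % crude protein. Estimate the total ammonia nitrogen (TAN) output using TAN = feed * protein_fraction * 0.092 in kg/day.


Protein in feed = 471.7 * 37/100 = 174.529 kg/day
TAN = protein * 0.092 = 174.529 * 0.092 = 16.056668 kg/day

16.056668 kg/day


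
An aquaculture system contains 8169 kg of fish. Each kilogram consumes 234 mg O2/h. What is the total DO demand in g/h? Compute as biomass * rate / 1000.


Total O2 consumption (mg/h) = 8169 kg * 234 mg/(kg*h) = 1911546 mg/h
Convert to g/h: 1911546 / 1000 = 1911.546 g/h

1911.546 g/h


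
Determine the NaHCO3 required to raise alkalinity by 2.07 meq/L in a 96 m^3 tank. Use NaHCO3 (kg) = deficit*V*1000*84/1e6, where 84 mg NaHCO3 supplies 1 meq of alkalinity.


Tank volume in L = 96 m^3 * 1000 = 96000 L
Total meq required = 2.07 meq/L * 96000 L = 198720 meq
NaHCO3 mass = 198720 meq * 84 mg/meq / 1e6 = 16.6925 kg

16.6925 kg


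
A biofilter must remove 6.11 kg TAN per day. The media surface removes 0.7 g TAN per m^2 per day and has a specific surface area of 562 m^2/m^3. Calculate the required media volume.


A = 6.11*1000 / 0.7 = 8728.5714 m^2
V = 8728.5714 / 562 = 15.5313

15.5313 m^3


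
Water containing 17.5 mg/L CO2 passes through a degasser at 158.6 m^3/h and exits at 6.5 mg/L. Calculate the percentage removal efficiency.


CO2_out / CO2_in = 6.5 / 17.5 = 0.37142857
Fraction remaining = 0.37142857
efficiency = (1 - 0.37142857) * 100 = 62.8571 %

62.8571 %


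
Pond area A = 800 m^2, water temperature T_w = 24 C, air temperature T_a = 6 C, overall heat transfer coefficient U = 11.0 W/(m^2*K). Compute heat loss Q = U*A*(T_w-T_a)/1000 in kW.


Temperature difference dT = 24 - 6 = 18 K
Heat loss (W) = U * A * dT = 11.0 * 800 * 18 = 158400 W
Convert to kW: 158400 / 1000 = 158.4 kW

158.4 kW


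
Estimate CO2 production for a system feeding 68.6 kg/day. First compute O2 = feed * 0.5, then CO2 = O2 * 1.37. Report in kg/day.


O2 = 68.6 * 0.5 = 34.3
CO2 = 34.3 * 1.37 = 46.991

46.991 kg/day


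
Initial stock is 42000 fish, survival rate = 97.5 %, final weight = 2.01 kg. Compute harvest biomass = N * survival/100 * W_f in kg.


Survivors = 42000 * 97.5/100 = 40950 fish
Harvest biomass = survivors * W_f = 40950 * 2.01 = 82309.5 kg

82309.5 kg


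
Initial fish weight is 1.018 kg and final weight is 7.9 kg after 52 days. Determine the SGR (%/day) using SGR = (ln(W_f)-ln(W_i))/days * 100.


ln(W_f) = ln(7.9) = 2.0668628
ln(W_i) = ln(1.018) = 0.017839918
ln(W_f) - ln(W_i) = 2.0668628 - 0.017839918 = 2.0490229
SGR = 2.0490229 / 52 * 100 = 3.94043 %/day

3.94043 %/day


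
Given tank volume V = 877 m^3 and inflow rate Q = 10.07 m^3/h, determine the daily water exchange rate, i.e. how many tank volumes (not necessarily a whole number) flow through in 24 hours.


Daily flow volume = 10.07 m^3/h * 24 h = 241.68 m^3/day
Exchanges = daily flow / tank volume = 241.68 / 877 = 0.275576 exchanges/day

0.275576 exchanges/day


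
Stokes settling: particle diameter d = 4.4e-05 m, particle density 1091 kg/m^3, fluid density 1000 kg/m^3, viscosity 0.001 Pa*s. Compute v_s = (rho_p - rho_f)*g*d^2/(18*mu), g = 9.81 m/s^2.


Density difference: rho_p - rho_f = 1091 - 1000 = 91 kg/m^3
d^2 = (4.4e-05)^2 = 1.936e-09 m^2
Numerator = (rho_p - rho_f) * g * d^2 = 91 * 9.81 * 1.936e-09 = 1.7282866e-06
Denominator = 18 * mu = 18 * 0.001 = 0.018
v_s = 1.7282866e-06 / 0.018 = 9.60159e-05 m/s
Check: Re = rho_f * v_s * d / mu = 1000 * 9.60159e-05 * 4.4e-05 / 0.001 = 0.00422 < 1, so Stokes' law applies.

9.60159e-05 m/s


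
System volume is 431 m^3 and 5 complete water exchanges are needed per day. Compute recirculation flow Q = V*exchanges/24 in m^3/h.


Daily recirculation volume = 431 m^3 * 5 = 2155 m^3/day
Flow rate Q = daily volume / 24 h = 2155 / 24 = 89.7917 m^3/h

89.7917 m^3/h


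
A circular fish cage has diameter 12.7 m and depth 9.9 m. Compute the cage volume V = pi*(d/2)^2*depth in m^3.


r = d/2 = 12.7/2 = 6.35 m
Base area = pi*r^2 = pi*6.35^2 = 126.67687 m^2
Volume = 126.67687 * 9.9 = 1254.1 m^3

1254.1 m^3


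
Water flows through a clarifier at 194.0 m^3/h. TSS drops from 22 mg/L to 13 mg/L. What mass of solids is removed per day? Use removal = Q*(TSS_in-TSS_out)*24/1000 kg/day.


Concentration drop: TSS_in - TSS_out = 22 - 13 = 9 mg/L
Hourly solids removed = Q * dTSS = 194.0 m^3/h * 9 mg/L = 1746 g/h  (m^3/h * mg/L = g/h)
Daily solids removed = 1746 * 24 = 41904 g/day
Convert g to kg: 41904 / 1000 = 41.904 kg/day

41.904 kg/day


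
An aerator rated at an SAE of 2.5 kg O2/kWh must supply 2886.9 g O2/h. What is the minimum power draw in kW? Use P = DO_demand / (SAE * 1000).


SAE in g O2/kWh = 2.5 * 1000 = 2500 g/kWh
P = DO_demand / SAE_g = 2886.9 / 2500 = 1.15476 kW

1.15476 kW


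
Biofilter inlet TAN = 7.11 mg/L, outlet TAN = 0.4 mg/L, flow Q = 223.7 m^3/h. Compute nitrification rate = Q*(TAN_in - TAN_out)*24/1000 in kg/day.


Concentration drop: TAN_in - TAN_out = 7.11 - 0.4 = 6.71 mg/L
Hourly TAN removed = Q * dTAN = 223.7 m^3/h * 6.71 mg/L = 1501.027 g/h  (m^3/h * mg/L = g/h)
Daily TAN removed = 1501.027 * 24 = 36024.648 g/day
Convert to kg/day: 36024.648 / 1000 = 36.024648 kg/day

36.024648 kg/day


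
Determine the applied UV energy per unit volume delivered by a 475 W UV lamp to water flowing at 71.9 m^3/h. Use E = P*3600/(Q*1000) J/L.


Energy delivered per hour = 475 W * 3600 s = 1710000 J/h
Volume treated per hour = 71.9 m^3/h * 1000 = 71900 L/h
dose = 1710000 / 71900 = 23.783 J/L

23.783 J/L


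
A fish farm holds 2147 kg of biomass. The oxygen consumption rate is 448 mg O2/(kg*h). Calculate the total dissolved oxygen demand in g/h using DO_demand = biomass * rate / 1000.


Total O2 consumption (mg/h) = 2147 kg * 448 mg/(kg*h) = 961856 mg/h
Convert to g/h: 961856 / 1000 = 961.856 g/h

961.856 g/h


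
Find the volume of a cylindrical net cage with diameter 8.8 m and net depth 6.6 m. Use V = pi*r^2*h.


r = d/2 = 8.8/2 = 4.4 m
Base area = pi*r^2 = pi*4.4^2 = 60.821234 m^2
Volume = 60.821234 * 6.6 = 401.42 m^3

401.42 m^3


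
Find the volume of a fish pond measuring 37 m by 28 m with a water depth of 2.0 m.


Base area = L * W = 37 * 28 = 1036 m^2
Volume = area * depth = 1036 * 2.0 = 2072 m^3

2072 m^3


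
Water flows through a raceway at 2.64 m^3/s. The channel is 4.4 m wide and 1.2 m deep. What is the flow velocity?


Cross-sectional area = W * d = 4.4 * 1.2 = 5.28 m^2
Velocity = Q / A = 2.64 / 5.28 = 0.5 m/s

0.5 m/s


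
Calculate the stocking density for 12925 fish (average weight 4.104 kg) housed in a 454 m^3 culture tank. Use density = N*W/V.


Total biomass = 12925 fish * 4.104 kg = 53044.2 kg
Density = total biomass / volume = 53044.2 / 454 = 116.837 kg/m^3

116.837 kg/m^3


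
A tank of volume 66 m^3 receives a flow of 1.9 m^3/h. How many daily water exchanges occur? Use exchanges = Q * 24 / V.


Daily flow volume = 1.9 m^3/h * 24 h = 45.6 m^3/day
Exchanges = daily flow / tank volume = 45.6 / 66 = 0.690909 exchanges/day

0.690909 exchanges/day


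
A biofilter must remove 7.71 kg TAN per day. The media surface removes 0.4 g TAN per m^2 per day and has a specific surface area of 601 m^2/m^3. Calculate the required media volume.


A = 7.71*1000 / 0.4 = 19275 m^2
V = 19275 / 601 = 32.0715

32.0715 m^3


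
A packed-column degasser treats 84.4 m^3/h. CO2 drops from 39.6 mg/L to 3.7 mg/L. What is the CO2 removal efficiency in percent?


CO2_out / CO2_in = 3.7 / 39.6 = 0.093434343
Fraction remaining = 0.093434343
efficiency = (1 - 0.093434343) * 100 = 90.6566 %

90.6566 %


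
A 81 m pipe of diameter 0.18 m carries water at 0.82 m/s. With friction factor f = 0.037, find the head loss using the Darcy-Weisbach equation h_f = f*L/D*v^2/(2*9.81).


v^2 = 0.82^2 = 0.6724 m^2/s^2
L/D = 81/0.18 = 450
h_f = f*(L/D)*v^2/(2g) = 0.037 * 450 * 0.6724 / 19.62 = 0.570615 m

0.570615 m


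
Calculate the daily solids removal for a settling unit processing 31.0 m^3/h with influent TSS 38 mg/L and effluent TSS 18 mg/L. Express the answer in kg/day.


Concentration drop: TSS_in - TSS_out = 38 - 18 = 20 mg/L
Hourly solids removed = Q * dTSS = 31.0 m^3/h * 20 mg/L = 620 g/h  (m^3/h * mg/L = g/h)
Daily solids removed = 620 * 24 = 14880 g/day
Convert g to kg: 14880 / 1000 = 14.88 kg/day

14.88 kg/day


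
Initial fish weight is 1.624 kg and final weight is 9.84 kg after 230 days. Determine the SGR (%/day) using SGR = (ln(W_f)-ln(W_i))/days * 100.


ln(W_f) = ln(9.84) = 2.2864557
ln(W_i) = ln(1.624) = 0.48489224
ln(W_f) - ln(W_i) = 2.2864557 - 0.48489224 = 1.8015635
SGR = 1.8015635 / 230 * 100 = 0.783288 %/day

0.783288 %/day


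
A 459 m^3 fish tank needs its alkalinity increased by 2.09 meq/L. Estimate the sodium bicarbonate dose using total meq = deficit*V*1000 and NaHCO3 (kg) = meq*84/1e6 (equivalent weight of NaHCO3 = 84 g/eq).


Tank volume in L = 459 m^3 * 1000 = 459000 L
Total meq required = 2.09 meq/L * 459000 L = 959310 meq
NaHCO3 mass = 959310 meq * 84 mg/meq / 1e6 = 80.582 kg

80.582 kg


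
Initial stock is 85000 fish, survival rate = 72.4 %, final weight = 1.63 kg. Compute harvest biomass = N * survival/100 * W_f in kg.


Survivors = 85000 * 72.4/100 = 61540 fish
Harvest biomass = survivors * W_f = 61540 * 1.63 = 100310.2 kg

100310.2 kg


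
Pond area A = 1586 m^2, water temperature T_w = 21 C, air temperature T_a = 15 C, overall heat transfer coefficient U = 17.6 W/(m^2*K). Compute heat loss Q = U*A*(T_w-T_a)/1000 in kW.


Temperature difference dT = 21 - 15 = 6 K
Heat loss (W) = U * A * dT = 17.6 * 1586 * 6 = 167481.6 W
Convert to kW: 167481.6 / 1000 = 167.4816 kW

167.4816 kW


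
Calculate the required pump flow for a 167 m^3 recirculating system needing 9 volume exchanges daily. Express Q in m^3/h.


Daily recirculation volume = 167 m^3 * 9 = 1503 m^3/day
Flow rate Q = daily volume / 24 h = 1503 / 24 = 62.625 m^3/h

62.625 m^3/h


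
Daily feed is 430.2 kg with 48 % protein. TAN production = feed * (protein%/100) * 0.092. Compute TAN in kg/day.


Protein in feed = 430.2 * 48/100 = 206.496 kg/day
TAN = protein * 0.092 = 206.496 * 0.092 = 18.997632 kg/day

18.997632 kg/day


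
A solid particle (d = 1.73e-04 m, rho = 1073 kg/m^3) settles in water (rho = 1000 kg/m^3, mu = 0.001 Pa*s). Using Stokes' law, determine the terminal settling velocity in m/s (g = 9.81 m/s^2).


Density difference: rho_p - rho_f = 1073 - 1000 = 73 kg/m^3
d^2 = (1.73e-04)^2 = 2.9929e-08 m^2
Numerator = (rho_p - rho_f) * g * d^2 = 73 * 9.81 * 2.9929e-08 = 2.1433055e-05
Denominator = 18 * mu = 18 * 0.001 = 0.018
v_s = 2.1433055e-05 / 0.018 = 0.00119073 m/s
Check: Re = rho_f * v_s * d / mu = 1000 * 0.00119073 * 1.73e-04 / 0.001 = 0.206 < 1, so Stokes' law applies.

0.00119073 m/s


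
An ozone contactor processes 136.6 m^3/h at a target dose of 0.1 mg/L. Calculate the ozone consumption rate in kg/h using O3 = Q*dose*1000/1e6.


O3 demand (mg/h) = Q * dose * 1000 = 136.6 * 0.1 * 1000 = 13660 mg/h
Convert mg to kg: 13660 / 1e6 = 0.01366 kg/h

0.01366 kg/h


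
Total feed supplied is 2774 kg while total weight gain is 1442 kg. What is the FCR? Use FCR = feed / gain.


FCR = feed consumed / weight gained
FCR = 2774 kg / 1442 kg = 1.92372

1.92372


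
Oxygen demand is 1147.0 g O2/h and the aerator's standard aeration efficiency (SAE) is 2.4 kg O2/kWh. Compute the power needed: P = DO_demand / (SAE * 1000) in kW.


SAE in g O2/kWh = 2.4 * 1000 = 2400 g/kWh
P = DO_demand / SAE_g = 1147.0 / 2400 = 0.477917 kW

0.477917 kW


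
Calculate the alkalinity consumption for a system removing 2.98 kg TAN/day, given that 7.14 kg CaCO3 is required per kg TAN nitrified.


Alkalinity factor: 7.14 kg CaCO3 consumed per kg TAN nitrified
alk = 2.98 kg TAN * 7.14 = 21.2772 kg CaCO3/day

21.2772 kg CaCO3/day


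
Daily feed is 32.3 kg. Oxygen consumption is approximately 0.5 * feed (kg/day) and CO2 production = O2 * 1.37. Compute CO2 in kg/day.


O2 = 32.3 * 0.5 = 16.15
CO2 = 16.15 * 1.37 = 22.1255

22.1255 kg/day


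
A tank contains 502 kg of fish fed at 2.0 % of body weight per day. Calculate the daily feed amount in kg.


Feeding rate fraction = 2.0% / 100 = 0.02
Daily feed = 502 kg * 0.02 = 10.04 kg/day

10.04 kg/day


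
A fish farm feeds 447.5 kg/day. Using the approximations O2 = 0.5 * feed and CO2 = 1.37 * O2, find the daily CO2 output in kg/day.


O2 = 447.5 * 0.5 = 223.75
CO2 = 223.75 * 1.37 = 306.5375

306.5375 kg/day


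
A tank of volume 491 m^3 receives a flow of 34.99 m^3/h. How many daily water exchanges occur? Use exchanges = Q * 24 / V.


Daily flow volume = 34.99 m^3/h * 24 h = 839.76 m^3/day
Exchanges = daily flow / tank volume = 839.76 / 491 = 1.71031 exchanges/day

1.71031 exchanges/day


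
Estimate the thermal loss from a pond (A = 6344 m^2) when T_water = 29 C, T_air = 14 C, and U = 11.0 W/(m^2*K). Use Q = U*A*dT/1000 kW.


Temperature difference dT = 29 - 14 = 15 K
Heat loss (W) = U * A * dT = 11.0 * 6344 * 15 = 1046760 W
Convert to kW: 1046760 / 1000 = 1046.76 kW

1046.76 kW


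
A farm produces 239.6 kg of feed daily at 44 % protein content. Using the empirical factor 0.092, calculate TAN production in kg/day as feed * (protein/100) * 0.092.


Protein in feed = 239.6 * 44/100 = 105.424 kg/day
TAN = protein * 0.092 = 105.424 * 0.092 = 9.699008 kg/day

9.699008 kg/day


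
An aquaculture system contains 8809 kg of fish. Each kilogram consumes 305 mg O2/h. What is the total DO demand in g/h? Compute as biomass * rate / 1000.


Total O2 consumption (mg/h) = 8809 kg * 305 mg/(kg*h) = 2686745 mg/h
Convert to g/h: 2686745 / 1000 = 2686.745 g/h

2686.745 g/h


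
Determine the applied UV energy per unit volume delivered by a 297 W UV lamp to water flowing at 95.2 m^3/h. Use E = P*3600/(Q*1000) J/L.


Energy delivered per hour = 297 W * 3600 s = 1069200 J/h
Volume treated per hour = 95.2 m^3/h * 1000 = 95200 L/h
dose = 1069200 / 95200 = 11.2311 J/L

11.2311 J/L


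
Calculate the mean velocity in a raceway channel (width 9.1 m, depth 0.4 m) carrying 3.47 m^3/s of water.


Cross-sectional area = W * d = 9.1 * 0.4 = 3.64 m^2
Velocity = Q / A = 3.47 / 3.64 = 0.953297 m/s

0.953297 m/s


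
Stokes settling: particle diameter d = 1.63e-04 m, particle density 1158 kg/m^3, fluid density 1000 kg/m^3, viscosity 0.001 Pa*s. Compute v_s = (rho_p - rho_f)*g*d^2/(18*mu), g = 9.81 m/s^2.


Density difference: rho_p - rho_f = 1158 - 1000 = 158 kg/m^3
d^2 = (1.63e-04)^2 = 2.6569e-08 m^2
Numerator = (rho_p - rho_f) * g * d^2 = 158 * 9.81 * 2.6569e-08 = 4.1181419e-05
Denominator = 18 * mu = 18 * 0.001 = 0.018
v_s = 4.1181419e-05 / 0.018 = 0.00228786 m/s
Check: Re = rho_f * v_s * d / mu = 1000 * 0.00228786 * 1.63e-04 / 0.001 = 0.373 < 1, so Stokes' law applies.

0.00228786 m/s


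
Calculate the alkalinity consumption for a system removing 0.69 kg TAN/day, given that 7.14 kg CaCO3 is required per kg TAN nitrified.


Alkalinity factor: 7.14 kg CaCO3 consumed per kg TAN nitrified
alk = 0.69 kg TAN * 7.14 = 4.9266 kg CaCO3/day

4.9266 kg CaCO3/day


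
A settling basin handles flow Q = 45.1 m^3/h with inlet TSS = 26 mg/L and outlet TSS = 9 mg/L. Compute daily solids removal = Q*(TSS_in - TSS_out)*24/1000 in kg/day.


Concentration drop: TSS_in - TSS_out = 26 - 9 = 17 mg/L
Hourly solids removed = Q * dTSS = 45.1 m^3/h * 17 mg/L = 766.7 g/h  (m^3/h * mg/L = g/h)
Daily solids removed = 766.7 * 24 = 18400.8 g/day
Convert g to kg: 18400.8 / 1000 = 18.4008 kg/day

18.4008 kg/day


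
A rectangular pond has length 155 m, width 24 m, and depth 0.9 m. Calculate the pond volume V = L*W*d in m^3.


Base area = L * W = 155 * 24 = 3720 m^2
Volume = area * depth = 3720 * 0.9 = 3348 m^3

3348 m^3


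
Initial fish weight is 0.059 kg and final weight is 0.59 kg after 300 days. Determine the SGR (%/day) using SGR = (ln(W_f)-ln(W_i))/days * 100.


ln(W_f) = ln(0.59) = -0.52763274
ln(W_i) = ln(0.059) = -2.8302178
ln(W_f) - ln(W_i) = -0.52763274 - -2.8302178 = 2.3025851
SGR = 2.3025851 / 300 * 100 = 0.767528 %/day

0.767528 %/day


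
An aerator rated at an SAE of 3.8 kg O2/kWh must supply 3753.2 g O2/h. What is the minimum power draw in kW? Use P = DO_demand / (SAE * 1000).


SAE in g O2/kWh = 3.8 * 1000 = 3800 g/kWh
P = DO_demand / SAE_g = 3753.2 / 3800 = 0.987684 kW

0.987684 kW
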